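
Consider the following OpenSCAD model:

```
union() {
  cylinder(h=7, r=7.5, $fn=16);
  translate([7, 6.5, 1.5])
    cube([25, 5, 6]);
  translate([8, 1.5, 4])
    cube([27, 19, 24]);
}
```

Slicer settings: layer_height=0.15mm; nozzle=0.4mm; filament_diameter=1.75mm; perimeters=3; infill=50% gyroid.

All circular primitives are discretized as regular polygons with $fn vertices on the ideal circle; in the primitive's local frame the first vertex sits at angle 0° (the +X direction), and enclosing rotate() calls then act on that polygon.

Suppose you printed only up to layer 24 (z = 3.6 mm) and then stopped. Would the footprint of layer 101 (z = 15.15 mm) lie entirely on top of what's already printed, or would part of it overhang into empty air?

Compare the two slices. At z = 3.6: the r=7.5 cylinder gives a regular 16-gon of circumradius 7.5 (constant along its height) (area = (16/2)·7.500²·sin(360°/16) = 172.21 mm²); the 25×5 cube at (7, 6.5) contributes its full rectangle (area 125.00 mm²); the cube at (8, 1.5) is absent (z outside [4, 28]); Combining (union): the 2 present regions are separate (no shared area or edge), so areas and boundary lengths simply add and each stays a separate island — area = 297.21 mm². At z = 15.15: the cylinder is absent (z outside [0, 7]); the cube at (7, 6.5) does not reach this height (z outside [1.5, 7.5]); the cube at (8, 1.5) (footprint 27×19) is included at this height (area 513.00 mm²); Taking the union: only the 27×19 cube at (8, 1.5) is present, so the union is just that shape — area = 513.00 mm². Checking containment: at z = 15.15 the cross-section extends beyond the z = 3.6 cross-section by about 393.00 mm².

part overhangs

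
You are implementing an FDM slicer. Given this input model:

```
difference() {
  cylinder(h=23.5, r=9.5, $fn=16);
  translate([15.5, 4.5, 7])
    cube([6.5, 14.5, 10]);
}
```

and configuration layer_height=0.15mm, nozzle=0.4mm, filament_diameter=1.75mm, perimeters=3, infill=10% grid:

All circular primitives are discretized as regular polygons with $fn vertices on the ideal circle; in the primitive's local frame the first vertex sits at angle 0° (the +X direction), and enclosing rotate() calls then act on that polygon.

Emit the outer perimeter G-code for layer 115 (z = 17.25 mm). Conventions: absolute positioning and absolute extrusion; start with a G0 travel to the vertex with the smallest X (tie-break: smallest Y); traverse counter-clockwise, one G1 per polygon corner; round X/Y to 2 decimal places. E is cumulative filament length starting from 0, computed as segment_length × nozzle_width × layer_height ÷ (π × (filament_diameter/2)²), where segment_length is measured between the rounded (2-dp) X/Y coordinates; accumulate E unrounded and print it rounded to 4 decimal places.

G0 X-9.50 Y0.00 Z17.25
G1 X-8.78 Y-3.64 E0.0926
G1 X-6.72 Y-6.72 E0.1850
G1 X-3.64 Y-8.78 E0.2774
G1 X0.00 Y-9.50 E0.3700
G1 X3.64 Y-8.78 E0.4625
G1 X6.72 Y-6.72 E0.5550
G1 X8.78 Y-3.64 E0.6474
G1 X9.50 Y0.00 E0.7400
G1 X8.78 Y3.64 E0.8325
G1 X6.72 Y6.72 E0.9250
G1 X3.64 Y8.78 E1.0174
G1 X0.00 Y9.50 E1.1099
G1 X-3.64 Y8.78 E1.2025
G1 X-6.72 Y6.72 E1.2949
G1 X-8.78 Y3.64 E1.3874
G1 X-9.50 Y0.00 E1.4799

At z = 17.25 mm: the r=9.5 cylinder gives a regular 16-gon of circumradius 9.5 (constant along its height); the cube at (15.5, 4.5) is not intersected at this z (z outside [7, 17]); After the difference (first − rest): none of the subtracted shapes is present at this height, so the r=9.5 cylinder is unchanged — 1 connected region. The outline is a single polygon with 16 vertices. Extrusion per mm of travel: 0.4 × 0.15 / (π × 0.875²) = 0.024945. Accumulating E over each segment gives final E = 1.4799.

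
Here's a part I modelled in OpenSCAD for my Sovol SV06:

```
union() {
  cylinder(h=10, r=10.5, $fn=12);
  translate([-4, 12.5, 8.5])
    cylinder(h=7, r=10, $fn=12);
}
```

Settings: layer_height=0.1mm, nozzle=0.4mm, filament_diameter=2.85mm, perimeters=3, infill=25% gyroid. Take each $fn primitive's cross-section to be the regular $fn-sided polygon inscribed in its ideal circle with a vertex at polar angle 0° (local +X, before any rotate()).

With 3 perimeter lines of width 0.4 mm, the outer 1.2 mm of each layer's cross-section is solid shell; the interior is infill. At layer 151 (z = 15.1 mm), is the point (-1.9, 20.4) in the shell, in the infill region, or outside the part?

infill

At z = 15.1 mm: the cylinder is absent (z outside [0, 10]); the cylinder at (-4, 12.5): section is a regular 12-gon, circumradius r=10; Taking the union: only the r=10 cylinder at (-4, 12.5) is present, so the union is just that shape — 1 connected region. Overall, the cross-section is a single solid region. The nearest boundary edge runs (1.00, 21.16)→(-4.00, 22.50); distance from the point to it = 1.48 mm. The point is inside the cross-section and 1.48 mm from the nearest boundary — more than the 1.2 mm shell width (3 × 0.4), so it's in the infill interior.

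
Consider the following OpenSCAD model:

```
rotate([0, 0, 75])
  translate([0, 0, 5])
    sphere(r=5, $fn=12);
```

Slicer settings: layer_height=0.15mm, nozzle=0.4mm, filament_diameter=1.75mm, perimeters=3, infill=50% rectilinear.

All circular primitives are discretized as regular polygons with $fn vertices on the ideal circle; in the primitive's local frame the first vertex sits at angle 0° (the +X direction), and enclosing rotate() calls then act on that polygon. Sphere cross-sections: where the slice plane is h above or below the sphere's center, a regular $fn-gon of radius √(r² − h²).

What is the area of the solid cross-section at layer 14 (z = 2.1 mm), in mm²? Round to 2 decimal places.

49.77 mm²

At z = 2.1 mm: the r=5 sphere slices to a regular 12-gon of circumradius 4.073 (√(r²−h²) with h=2.9 from center) (area = (12/2)·4.073²·sin(360°/12) = 49.77 mm²); (rotated 75° about Z; rotation is an isometry so areas/perimeters/island counts are preserved). Overall, the cross-section is a single solid region. Net area = 49.77 mm².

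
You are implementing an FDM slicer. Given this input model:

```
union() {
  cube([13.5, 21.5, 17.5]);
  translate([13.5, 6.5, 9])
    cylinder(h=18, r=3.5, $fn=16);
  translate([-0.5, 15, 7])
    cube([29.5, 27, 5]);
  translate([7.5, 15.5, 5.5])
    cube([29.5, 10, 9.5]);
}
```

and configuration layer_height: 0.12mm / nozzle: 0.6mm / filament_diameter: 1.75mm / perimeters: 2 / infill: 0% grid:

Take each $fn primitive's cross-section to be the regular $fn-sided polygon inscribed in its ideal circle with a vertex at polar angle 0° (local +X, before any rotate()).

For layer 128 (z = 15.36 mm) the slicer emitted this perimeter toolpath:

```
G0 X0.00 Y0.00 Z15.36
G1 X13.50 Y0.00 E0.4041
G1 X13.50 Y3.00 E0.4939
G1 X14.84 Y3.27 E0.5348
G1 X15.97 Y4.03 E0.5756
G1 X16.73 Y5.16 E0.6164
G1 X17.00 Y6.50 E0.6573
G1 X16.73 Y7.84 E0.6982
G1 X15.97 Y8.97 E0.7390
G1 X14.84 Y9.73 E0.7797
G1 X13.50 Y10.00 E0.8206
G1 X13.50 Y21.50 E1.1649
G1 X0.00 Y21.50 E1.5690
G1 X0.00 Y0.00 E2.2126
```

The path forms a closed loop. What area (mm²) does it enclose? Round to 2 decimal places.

308.97 mm²

Apply the shoelace formula to the sequence of (X, Y) vertices; enclosed area = 308.97 mm².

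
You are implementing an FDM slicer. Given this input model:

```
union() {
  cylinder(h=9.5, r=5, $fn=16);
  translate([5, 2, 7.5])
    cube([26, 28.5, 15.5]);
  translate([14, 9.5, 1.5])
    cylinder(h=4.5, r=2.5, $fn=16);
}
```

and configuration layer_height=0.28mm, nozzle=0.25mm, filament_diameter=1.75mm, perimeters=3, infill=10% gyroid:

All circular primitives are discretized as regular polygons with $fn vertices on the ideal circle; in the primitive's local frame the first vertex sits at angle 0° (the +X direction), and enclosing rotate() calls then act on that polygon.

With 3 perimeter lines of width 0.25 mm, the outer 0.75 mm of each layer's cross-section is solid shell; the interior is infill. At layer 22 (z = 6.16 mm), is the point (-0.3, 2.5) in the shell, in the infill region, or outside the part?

At z = 6.16 mm: the r=5 cylinder gives a regular 16-gon of circumradius 5 (constant along its height); the cube at (5, 2) does not reach this height (z outside [7.5, 23]); the cylinder at (14, 9.5) is not intersected at this z (z outside [1.5, 6]); Combining (union): only the r=5 cylinder is present, so the union is just that shape — 1 connected region. Overall, the cross-section is a single solid region. The nearest boundary edge runs (0.00, 5.00)→(-1.91, 4.62); distance from the point to it = 2.39 mm. The point is inside the cross-section and 2.39 mm from the nearest boundary — more than the 0.75 mm shell width (3 × 0.25), so it's in the infill interior.

infill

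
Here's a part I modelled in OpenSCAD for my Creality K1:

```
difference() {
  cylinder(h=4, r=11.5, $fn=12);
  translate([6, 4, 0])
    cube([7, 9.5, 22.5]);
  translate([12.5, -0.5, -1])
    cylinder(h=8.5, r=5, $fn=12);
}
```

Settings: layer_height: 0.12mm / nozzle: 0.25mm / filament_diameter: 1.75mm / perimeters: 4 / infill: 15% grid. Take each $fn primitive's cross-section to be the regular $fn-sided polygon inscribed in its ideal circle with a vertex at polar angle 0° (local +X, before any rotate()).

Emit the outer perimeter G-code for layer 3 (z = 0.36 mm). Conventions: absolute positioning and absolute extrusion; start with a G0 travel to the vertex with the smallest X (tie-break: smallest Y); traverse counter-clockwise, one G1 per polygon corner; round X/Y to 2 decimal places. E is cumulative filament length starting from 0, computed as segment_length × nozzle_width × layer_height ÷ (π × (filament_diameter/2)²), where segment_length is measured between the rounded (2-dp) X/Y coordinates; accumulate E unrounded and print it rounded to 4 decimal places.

G0 X-11.50 Y0.00 Z0.36
G1 X-9.96 Y-5.75 E0.0742
G1 X-5.75 Y-9.96 E0.1485
G1 X0.00 Y-11.50 E0.2227
G1 X5.75 Y-9.96 E0.2970
G1 X9.96 Y-5.75 E0.3713
G1 X10.19 Y-4.88 E0.3825
G1 X10.00 Y-4.83 E0.3849
G1 X8.17 Y-3.00 E0.4172
G1 X7.50 Y-0.50 E0.4495
G1 X8.17 Y2.00 E0.4818
G1 X10.00 Y3.83 E0.5140
G1 X10.44 Y3.95 E0.5197
G1 X10.43 Y4.00 E0.5204
G1 X6.00 Y4.00 E0.5756
G1 X6.00 Y9.71 E0.6468
G1 X5.75 Y9.96 E0.6513
G1 X0.00 Y11.50 E0.7255
G1 X-5.75 Y9.96 E0.7997
G1 X-9.96 Y5.75 E0.8740
G1 X-11.50 Y0.00 E0.9482

At z = 0.36 mm: the r=11.5 cylinder contributes a regular 12-gon of circumradius 11.5; the cube at (6, 4) is present — its section is the full 7×9.5 rectangle; the r=5 cylinder at (12.5, -0.5) contributes a regular 12-gon of circumradius 5; Subtracting the remaining from the first: starting from the r=11.5 cylinder, the 7×9.5 cube at (6, 4) partially overlaps it — only the 15.18 mm² overlap (of its 66.50 mm²) is removed, clipping the outline; the r=5 cylinder at (12.5, -0.5) partially overlaps it — only the 22.11 mm² overlap (of its 75.00 mm²) is removed, clipping the outline — 1 connected region. The outline is a single polygon with 20 vertices. Extrusion per mm of travel: 0.25 × 0.12 / (π × 0.875²) = 0.012473. Accumulating E over each segment gives final E = 0.9482.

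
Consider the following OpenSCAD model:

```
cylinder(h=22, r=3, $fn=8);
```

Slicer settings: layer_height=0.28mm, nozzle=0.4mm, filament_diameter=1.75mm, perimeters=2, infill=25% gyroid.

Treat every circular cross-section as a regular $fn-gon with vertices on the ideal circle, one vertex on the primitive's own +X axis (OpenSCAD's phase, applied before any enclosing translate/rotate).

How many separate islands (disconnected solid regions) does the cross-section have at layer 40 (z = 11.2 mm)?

At z = 11.2 mm: the r=3 cylinder contributes a regular 8-gon of circumradius 3. Overall, the cross-section is a single solid region. Island count = 1.

1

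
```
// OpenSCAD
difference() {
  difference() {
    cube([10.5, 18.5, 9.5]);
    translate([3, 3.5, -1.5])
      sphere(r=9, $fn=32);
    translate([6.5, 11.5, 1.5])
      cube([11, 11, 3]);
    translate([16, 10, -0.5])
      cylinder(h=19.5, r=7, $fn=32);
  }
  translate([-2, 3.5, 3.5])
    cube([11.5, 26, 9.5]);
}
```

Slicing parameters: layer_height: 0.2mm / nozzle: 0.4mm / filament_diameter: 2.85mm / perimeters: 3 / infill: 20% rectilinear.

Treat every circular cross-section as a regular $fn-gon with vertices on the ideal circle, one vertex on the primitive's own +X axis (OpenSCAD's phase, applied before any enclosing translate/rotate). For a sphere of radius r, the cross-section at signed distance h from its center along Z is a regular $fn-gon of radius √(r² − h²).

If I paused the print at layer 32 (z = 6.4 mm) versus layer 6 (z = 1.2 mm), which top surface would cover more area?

layer 6 (z = 1.2 mm)

Layer 32 (z = 6.4): the 10.5×18.5 cube contributes its full rectangle (area 194.25 mm²); the r=9 sphere at (3, 3.5) slices to a regular 32-gon of circumradius 4.312 (√(r²−h²) with h=7.9 from center) (area = (32/2)·4.312²·sin(360°/32) = 58.03 mm²); the cube at (6.5, 11.5) is absent (z outside [1.5, 4.5]); the r=7 cylinder at (16, 10) contributes a regular 32-gon of circumradius 7 (area = (32/2)·7.000²·sin(360°/32) = 152.95 mm²); After the difference (first − rest): starting from the 10.5×18.5 cube (194.25 mm²), the r=9 sphere at (3, 3.5) partially overlaps it — only the 49.81 mm² overlap (of its 58.03 mm²) is removed, clipping the outline; the r=7 cylinder at (16, 10) partially overlaps it — only the 8.66 mm² overlap (of its 152.95 mm²) is removed, clipping the outline — area = 135.78 mm²; the 11.5×26 cube at (-2, 3.5) contributes its full rectangle (area 299.00 mm²); Subtracting the remaining from the first: starting from that combined region (135.78 mm²), the 11.5×26 cube at (-2, 3.5) partially overlaps it — only the 114.62 mm² overlap (of its 299.00 mm²) is removed, clipping the outline — area = 21.16 mm². So its area = 21.16 mm². Layer 6 (z = 1.2): the 10.5×18.5 cube contributes its full rectangle (area 194.25 mm²); the r=9 sphere at (3, 3.5) slices to a regular 32-gon of circumradius 8.585 (√(r²−h²) with h=2.7 from center) (area = (32/2)·8.585²·sin(360°/32) = 230.08 mm²); the cube at (6.5, 11.5) is absent (z outside [1.5, 4.5]); the r=7 cylinder at (16, 10) gives a regular 32-gon of circumradius 7 (constant along its height) (area = (32/2)·7.000²·sin(360°/32) = 152.95 mm²); Taking the first minus the rest: starting from the 10.5×18.5 cube (194.25 mm²), the r=9 sphere at (3, 3.5) partially overlaps it — only the 116.46 mm² overlap (of its 230.08 mm²) is removed, clipping the outline; the r=7 cylinder at (16, 10) partially overlaps it — only the 6.25 mm² overlap (of its 152.95 mm²) is removed, clipping the outline — area = 71.54 mm²; the cube at (-2, 3.5) does not reach this height (z outside [3.5, 13]); Taking the first minus the rest: none of the subtracted shapes is present at this height, so the result so far is unchanged — area = 71.54 mm². So its area = 71.54 mm². Layer 6 is larger (71.54 vs 21.16 mm²).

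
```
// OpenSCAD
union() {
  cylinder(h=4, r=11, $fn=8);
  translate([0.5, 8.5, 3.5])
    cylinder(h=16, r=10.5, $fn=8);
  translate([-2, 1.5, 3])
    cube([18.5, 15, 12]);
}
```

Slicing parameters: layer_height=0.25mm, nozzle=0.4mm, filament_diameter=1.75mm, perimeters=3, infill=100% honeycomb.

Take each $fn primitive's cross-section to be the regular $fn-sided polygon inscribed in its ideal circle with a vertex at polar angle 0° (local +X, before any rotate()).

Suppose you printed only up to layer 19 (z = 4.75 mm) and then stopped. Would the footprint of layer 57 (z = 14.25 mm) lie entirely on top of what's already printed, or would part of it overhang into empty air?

Compare the two slices. At z = 4.75: the cylinder is absent (z outside [0, 4]); the r=10.5 cylinder at (0.5, 8.5) contributes a regular 8-gon of circumradius 10.5 (area = (8/2)·10.500²·sin(360°/8) = 311.83 mm²); the cube at (-2, 1.5) (footprint 18.5×15) is included at this height (area 277.50 mm²); Taking the union: the regions partially overlap — summed areas 589.33 mm² minus the doubly-counted overlap 171.27 mm² gives 418.07 mm² — area = 418.07 mm². At z = 14.25: the cylinder is absent (z outside [0, 4]); the cylinder at (0.5, 8.5): section is a regular 8-gon, circumradius r=10.5 (area = (8/2)·10.500²·sin(360°/8) = 311.83 mm²); the cube at (-2, 1.5) is present — its section is the full 18.5×15 rectangle (area 277.50 mm²); Merging all regions: the regions partially overlap — summed areas 589.33 mm² minus the doubly-counted overlap 171.27 mm² gives 418.07 mm² — area = 418.07 mm². Checking containment: the cross-section at z = 14.25 is a subset of the cross-section at z = 4.75.

entirely on top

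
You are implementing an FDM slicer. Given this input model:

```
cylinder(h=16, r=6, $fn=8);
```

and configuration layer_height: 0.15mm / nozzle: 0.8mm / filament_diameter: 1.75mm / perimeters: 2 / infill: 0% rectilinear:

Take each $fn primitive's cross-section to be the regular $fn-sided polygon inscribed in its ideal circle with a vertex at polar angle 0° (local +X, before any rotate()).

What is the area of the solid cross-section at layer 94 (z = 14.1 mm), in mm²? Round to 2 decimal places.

101.82 mm²

At z = 14.1 mm: the cylinder: section is a regular 8-gon, circumradius r=6 (area = (8/2)·6.000²·sin(360°/8) = 101.82 mm²). Overall, the cross-section is a single solid region. Net area = 101.82 mm².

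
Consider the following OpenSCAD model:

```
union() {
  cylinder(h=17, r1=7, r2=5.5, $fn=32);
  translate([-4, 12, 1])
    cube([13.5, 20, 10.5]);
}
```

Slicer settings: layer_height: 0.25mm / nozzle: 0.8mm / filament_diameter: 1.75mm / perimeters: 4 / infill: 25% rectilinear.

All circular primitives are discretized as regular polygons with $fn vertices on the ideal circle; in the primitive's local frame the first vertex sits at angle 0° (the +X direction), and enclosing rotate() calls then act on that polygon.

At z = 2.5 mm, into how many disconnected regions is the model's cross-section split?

At z = 2.5 mm: the cone contributes a regular 32-gon of circumradius 6.779 (interpolated between r1=7 and r2=5.5 at t=0.147); the cube at (-4, 12) (footprint 13.5×20) is included at this height; Taking the union: the 2 present regions are separate (no shared area or edge), so areas and boundary lengths simply add and each stays a separate island — 2 connected regions. The result has 2 disconnected regions.

2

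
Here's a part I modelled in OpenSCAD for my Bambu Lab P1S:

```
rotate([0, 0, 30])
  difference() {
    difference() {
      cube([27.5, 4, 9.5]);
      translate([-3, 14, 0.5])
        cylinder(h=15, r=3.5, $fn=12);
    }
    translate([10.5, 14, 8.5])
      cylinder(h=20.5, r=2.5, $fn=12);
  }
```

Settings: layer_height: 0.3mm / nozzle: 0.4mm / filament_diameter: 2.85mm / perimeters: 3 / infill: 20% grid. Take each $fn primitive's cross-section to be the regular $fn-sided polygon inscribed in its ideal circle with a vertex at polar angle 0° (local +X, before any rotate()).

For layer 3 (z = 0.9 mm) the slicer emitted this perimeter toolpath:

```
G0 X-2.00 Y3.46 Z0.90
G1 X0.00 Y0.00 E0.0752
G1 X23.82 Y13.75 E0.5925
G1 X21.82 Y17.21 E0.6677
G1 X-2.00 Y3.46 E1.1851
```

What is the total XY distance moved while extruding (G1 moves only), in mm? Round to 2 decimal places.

63.00 mm

Sum the Euclidean lengths of each G1 segment: total = 63.00 mm.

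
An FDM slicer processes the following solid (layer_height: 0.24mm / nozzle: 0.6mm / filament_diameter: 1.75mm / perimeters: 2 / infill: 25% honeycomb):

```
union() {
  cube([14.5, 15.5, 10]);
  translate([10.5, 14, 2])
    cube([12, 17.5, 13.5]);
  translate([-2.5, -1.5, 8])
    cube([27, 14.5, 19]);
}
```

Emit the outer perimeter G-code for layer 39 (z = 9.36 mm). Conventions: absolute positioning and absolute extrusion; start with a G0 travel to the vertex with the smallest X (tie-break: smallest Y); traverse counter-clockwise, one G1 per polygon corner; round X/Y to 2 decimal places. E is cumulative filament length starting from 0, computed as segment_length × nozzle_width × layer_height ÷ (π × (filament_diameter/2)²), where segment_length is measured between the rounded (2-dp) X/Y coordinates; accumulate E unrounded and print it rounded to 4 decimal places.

At z = 9.36 mm: the cube (footprint 14.5×15.5) is included at this height; the cube at (10.5, 14) (footprint 12×17.5) is included at this height; the cube at (-2.5, -1.5) is present — its section is the full 27×14.5 rectangle; Combining (union): the regions partially overlap (shared area 194.50 mm²), so overlapping operands fuse into one piece — 1 connected region. The outline is a single polygon with 12 vertices. Extrusion per mm of travel: 0.6 × 0.24 / (π × 0.875²) = 0.059868. Accumulating E over each segment gives final E = 8.1421.

G0 X-2.50 Y-1.50 Z9.36
G1 X24.50 Y-1.50 E1.6164
G1 X24.50 Y13.00 E2.4845
G1 X14.50 Y13.00 E3.0832
G1 X14.50 Y14.00 E3.1431
G1 X22.50 Y14.00 E3.6220
G1 X22.50 Y31.50 E4.6697
G1 X10.50 Y31.50 E5.3881
G1 X10.50 Y15.50 E6.3460
G1 X0.00 Y15.50 E6.9747
G1 X0.00 Y13.00 E7.1243
G1 X-2.50 Y13.00 E7.2740
G1 X-2.50 Y-1.50 E8.1421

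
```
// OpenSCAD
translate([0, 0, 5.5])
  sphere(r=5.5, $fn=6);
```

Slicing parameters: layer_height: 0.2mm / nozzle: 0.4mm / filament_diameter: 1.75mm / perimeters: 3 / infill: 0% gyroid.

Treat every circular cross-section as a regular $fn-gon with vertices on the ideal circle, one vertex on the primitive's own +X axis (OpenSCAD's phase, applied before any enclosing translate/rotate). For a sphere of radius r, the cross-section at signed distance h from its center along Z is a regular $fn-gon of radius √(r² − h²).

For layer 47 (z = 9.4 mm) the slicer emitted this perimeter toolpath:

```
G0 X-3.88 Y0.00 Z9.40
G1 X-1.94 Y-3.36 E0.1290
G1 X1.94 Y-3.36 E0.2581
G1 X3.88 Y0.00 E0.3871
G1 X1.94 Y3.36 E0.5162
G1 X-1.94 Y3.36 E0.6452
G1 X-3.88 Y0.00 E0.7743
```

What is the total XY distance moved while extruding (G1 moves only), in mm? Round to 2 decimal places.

23.28 mm

Sum the Euclidean lengths of each G1 segment: total = 23.28 mm.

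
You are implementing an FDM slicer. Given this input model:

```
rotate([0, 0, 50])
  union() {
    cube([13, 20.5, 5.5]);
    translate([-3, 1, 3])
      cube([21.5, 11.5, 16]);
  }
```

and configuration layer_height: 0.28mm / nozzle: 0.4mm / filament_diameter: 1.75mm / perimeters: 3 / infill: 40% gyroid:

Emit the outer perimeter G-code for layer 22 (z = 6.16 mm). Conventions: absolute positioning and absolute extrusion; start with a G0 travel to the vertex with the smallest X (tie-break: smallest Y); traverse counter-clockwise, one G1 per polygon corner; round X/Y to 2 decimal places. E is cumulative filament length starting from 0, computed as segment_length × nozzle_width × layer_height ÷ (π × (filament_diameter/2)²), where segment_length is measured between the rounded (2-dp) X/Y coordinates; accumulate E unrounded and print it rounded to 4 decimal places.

At z = 6.16 mm: the cube is absent (z outside [0, 5.5]); the cube at (-3, 1) is present — its section is the full 21.5×11.5 rectangle; Taking the union: only the 21.5×11.5 cube at (-3, 1) is present, so the union is just that shape — 1 connected region; (rotated 50° about Z; rotation is an isometry so areas/perimeters/island counts are preserved). The outline is a single polygon with 4 vertices. Extrusion per mm of travel: 0.4 × 0.28 / (π × 0.875²) = 0.046564. Accumulating E over each segment gives final E = 3.0738.

G0 X-11.50 Y5.74 Z6.16
G1 X-2.69 Y-1.66 E0.5357
G1 X11.13 Y14.81 E1.5369
G1 X2.32 Y22.21 E2.0726
G1 X-11.50 Y5.74 E3.0738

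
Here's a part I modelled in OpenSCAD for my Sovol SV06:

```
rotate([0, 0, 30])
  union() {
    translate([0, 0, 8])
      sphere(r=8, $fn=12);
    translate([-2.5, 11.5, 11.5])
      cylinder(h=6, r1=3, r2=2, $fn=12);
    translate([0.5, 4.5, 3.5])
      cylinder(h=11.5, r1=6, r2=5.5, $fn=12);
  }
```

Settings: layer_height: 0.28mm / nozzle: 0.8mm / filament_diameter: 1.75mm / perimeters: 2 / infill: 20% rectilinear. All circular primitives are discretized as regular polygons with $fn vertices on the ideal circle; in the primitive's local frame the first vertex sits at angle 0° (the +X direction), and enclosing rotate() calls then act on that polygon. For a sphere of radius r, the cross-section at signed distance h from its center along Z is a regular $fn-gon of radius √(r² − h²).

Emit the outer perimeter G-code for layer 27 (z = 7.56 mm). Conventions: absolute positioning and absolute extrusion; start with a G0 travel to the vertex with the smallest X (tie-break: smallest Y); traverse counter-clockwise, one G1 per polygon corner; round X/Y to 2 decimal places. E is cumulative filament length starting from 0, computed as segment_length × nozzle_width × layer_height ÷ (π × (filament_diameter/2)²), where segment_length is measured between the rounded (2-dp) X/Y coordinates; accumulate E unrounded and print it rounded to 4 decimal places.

G0 X-7.99 Y0.00 Z7.56
G1 X-6.92 Y-3.99 E0.3847
G1 X-3.99 Y-6.92 E0.7706
G1 X0.00 Y-7.99 E1.1553
G1 X3.99 Y-6.92 E1.5400
G1 X6.92 Y-3.99 E1.9259
G1 X7.99 Y0.00 E2.3106
G1 X6.92 Y3.99 E2.6953
G1 X3.99 Y6.92 E3.0812
G1 X3.14 Y7.15 E3.1632
G1 X1.09 Y9.19 E3.4326
G1 X-1.82 Y9.97 E3.7131
G1 X-4.73 Y9.19 E3.9937
G1 X-6.86 Y7.06 E4.2742
G1 X-7.64 Y4.15 E4.5548
G1 X-7.26 Y2.72 E4.6926
G1 X-7.99 Y0.00 E4.9549

At z = 7.56 mm: the r=8 sphere slices to a regular 12-gon of circumradius 7.988 (√(r²−h²) with h=0.44 from center); the cone at (-2.5, 11.5) is absent (z outside [11.5, 17.5]); the cone at (0.5, 4.5): at t=0.353 of its height the radius interpolates to r₁+(r₂−r₁)t = 5.823, giving a regular 12-gon of that circumradius; Taking the union: the regions partially overlap (shared area 79.49 mm²), so overlapping operands fuse into one piece — 1 connected region; (rotated 30° about Z; rotation is an isometry so areas/perimeters/island counts are preserved). The outline is a single polygon with 16 vertices. Extrusion per mm of travel: 0.8 × 0.28 / (π × 0.875²) = 0.093128. Accumulating E over each segment gives final E = 4.9549.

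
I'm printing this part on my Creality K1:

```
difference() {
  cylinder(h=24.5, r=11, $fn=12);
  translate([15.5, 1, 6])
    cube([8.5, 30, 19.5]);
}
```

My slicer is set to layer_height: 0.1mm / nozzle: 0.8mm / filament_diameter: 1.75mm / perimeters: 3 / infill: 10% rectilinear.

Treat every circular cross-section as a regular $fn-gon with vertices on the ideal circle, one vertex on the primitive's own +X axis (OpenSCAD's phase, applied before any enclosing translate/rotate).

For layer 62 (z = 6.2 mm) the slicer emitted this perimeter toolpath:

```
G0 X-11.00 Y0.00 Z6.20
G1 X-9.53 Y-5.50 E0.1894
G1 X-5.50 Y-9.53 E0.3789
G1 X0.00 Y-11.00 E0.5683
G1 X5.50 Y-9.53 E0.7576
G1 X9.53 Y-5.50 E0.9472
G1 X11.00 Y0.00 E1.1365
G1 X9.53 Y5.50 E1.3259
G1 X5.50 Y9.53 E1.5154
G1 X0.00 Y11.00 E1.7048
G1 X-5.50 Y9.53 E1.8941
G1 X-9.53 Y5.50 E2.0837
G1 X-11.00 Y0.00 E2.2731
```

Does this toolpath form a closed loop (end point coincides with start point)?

yes

Start point (G0): (-11.00, 0.00). End point (last G1): the path returns to the start — closed.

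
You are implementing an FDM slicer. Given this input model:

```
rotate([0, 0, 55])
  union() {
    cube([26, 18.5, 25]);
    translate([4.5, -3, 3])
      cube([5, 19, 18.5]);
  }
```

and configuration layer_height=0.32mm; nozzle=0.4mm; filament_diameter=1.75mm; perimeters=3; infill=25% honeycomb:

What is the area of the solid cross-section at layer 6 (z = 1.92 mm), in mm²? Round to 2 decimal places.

481.00 mm²

At z = 1.92 mm: the cube is present — its section is the full 26×18.5 rectangle (area 481.00 mm²); the cube at (4.5, -3) does not reach this height (z outside [3, 21.5]); Merging all regions: only the 26×18.5 cube is present, so the union is just that shape — area = 481.00 mm²; (rotated 55° about Z; rotation is an isometry so areas/perimeters/island counts are preserved). Overall, the cross-section is a single solid region. Net area = 481.00 mm².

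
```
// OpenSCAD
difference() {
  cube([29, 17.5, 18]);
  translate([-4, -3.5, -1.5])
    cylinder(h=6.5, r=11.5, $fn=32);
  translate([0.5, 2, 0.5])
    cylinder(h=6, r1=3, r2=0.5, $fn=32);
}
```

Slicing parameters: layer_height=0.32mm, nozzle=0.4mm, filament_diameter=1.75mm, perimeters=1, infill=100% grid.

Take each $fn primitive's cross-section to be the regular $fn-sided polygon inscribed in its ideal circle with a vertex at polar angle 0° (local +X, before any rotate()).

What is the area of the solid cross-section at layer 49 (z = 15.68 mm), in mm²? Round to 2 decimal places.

At z = 15.68 mm: the 29×17.5 cube contributes its full rectangle (area 507.50 mm²); the cylinder at (-4, -3.5) is not intersected at this z (z outside [-1.5, 5]); the cone at (0.5, 2) is not intersected at this z (z outside [0.5, 6.5]); After the difference (first − rest): none of the subtracted shapes is present at this height, so the 29×17.5 cube is unchanged — area = 507.50 mm². Overall, the cross-section is a single solid region. Net area = 507.50 mm².

507.50 mm²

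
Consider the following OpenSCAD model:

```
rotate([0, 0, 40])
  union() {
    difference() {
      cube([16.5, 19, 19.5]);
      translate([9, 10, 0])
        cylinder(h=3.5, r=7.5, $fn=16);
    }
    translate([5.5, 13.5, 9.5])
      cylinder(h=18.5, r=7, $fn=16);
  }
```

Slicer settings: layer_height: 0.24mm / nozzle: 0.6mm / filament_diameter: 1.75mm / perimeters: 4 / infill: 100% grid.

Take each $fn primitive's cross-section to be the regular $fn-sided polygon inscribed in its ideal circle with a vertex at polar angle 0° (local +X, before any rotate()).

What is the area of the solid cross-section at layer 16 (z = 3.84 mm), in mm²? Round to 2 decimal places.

313.50 mm²

At z = 3.84 mm: the cube (footprint 16.5×19) is included at this height (area 313.50 mm²); the cylinder at (9, 10) does not reach this height (z outside [0, 3.5]); Subtracting the remaining from the first: none of the subtracted shapes is present at this height, so the 16.5×19 cube is unchanged — area = 313.50 mm²; the cylinder at (5.5, 13.5) does not reach this height (z outside [9.5, 28]); Combining (union): only that combined region is present, so the union is just that shape — area = 313.50 mm²; (rotated 40° about Z; rotation is an isometry so areas/perimeters/island counts are preserved). Overall, the cross-section is a single solid region. Net area = 313.50 mm².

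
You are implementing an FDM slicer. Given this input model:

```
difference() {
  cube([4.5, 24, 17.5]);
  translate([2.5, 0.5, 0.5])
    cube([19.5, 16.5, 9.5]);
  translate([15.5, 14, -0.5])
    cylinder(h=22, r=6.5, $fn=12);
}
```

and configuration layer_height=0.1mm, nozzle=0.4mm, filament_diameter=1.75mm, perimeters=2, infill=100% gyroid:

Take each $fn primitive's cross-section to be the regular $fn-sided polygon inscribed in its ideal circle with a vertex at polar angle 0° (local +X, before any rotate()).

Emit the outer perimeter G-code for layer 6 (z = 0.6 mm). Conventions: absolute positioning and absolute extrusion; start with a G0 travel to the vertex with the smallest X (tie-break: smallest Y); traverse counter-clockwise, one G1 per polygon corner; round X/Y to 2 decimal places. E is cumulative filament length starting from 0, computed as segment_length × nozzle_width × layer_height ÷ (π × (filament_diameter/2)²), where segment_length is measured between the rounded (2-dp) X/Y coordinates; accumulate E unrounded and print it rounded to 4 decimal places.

G0 X0.00 Y0.00 Z0.60
G1 X4.50 Y0.00 E0.0748
G1 X4.50 Y0.50 E0.0832
G1 X2.50 Y0.50 E0.1164
G1 X2.50 Y17.00 E0.3908
G1 X4.50 Y17.00 E0.4241
G1 X4.50 Y24.00 E0.5405
G1 X0.00 Y24.00 E0.6153
G1 X0.00 Y0.00 E1.0144

At z = 0.6 mm: the cube is present — its section is the full 4.5×24 rectangle; the cube at (2.5, 0.5) is present — its section is the full 19.5×16.5 rectangle; the r=6.5 cylinder at (15.5, 14) gives a regular 12-gon of circumradius 6.5 (constant along its height); Taking the first minus the rest: starting from the 4.5×24 cube, the 19.5×16.5 cube at (2.5, 0.5) partially overlaps it — only the 33.00 mm² overlap (of its 321.75 mm²) is removed, clipping the outline; the r=6.5 cylinder at (15.5, 14) misses the remaining region (no effect) — 1 connected region. The outline is a single polygon with 8 vertices. Extrusion per mm of travel: 0.4 × 0.1 / (π × 0.875²) = 0.016630. Accumulating E over each segment gives final E = 1.0144.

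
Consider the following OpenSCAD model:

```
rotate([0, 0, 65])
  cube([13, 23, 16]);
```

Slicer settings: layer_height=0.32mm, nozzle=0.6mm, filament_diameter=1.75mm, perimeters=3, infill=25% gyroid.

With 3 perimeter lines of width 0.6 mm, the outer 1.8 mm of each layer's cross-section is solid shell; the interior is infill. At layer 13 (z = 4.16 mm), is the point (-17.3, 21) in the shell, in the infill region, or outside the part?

At z = 4.16 mm: the cube is present — its section is the full 13×23 rectangle; (rotated 65° about Z; rotation is an isometry so areas/perimeters/island counts are preserved). Overall, the cross-section is a single solid region. Undo the 65° rotation: the query point maps to (11.721, 24.554) in the un-rotated model frame. The nearest boundary edge runs (13.00, 23.00)→(0.00, 23.00); distance from the point to it = 1.55 mm. The point is not inside any of the regions above, so it lies outside the cross-section (1.55 mm from the nearest boundary).

outside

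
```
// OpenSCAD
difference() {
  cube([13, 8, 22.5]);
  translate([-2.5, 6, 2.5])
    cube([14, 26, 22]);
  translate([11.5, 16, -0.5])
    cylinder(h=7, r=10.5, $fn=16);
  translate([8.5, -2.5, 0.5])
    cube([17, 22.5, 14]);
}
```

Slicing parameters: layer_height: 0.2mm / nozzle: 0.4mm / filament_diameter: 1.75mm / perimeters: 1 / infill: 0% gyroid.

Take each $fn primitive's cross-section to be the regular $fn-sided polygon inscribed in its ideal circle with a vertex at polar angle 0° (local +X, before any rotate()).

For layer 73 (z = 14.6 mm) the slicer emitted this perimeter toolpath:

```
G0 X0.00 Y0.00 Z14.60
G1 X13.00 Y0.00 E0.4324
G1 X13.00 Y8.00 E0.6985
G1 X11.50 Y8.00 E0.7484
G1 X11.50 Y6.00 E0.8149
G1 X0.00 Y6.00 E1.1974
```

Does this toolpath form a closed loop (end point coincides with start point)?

Start point (G0): (0.00, 0.00). End point (last G1): the path does not return to the start — open.

no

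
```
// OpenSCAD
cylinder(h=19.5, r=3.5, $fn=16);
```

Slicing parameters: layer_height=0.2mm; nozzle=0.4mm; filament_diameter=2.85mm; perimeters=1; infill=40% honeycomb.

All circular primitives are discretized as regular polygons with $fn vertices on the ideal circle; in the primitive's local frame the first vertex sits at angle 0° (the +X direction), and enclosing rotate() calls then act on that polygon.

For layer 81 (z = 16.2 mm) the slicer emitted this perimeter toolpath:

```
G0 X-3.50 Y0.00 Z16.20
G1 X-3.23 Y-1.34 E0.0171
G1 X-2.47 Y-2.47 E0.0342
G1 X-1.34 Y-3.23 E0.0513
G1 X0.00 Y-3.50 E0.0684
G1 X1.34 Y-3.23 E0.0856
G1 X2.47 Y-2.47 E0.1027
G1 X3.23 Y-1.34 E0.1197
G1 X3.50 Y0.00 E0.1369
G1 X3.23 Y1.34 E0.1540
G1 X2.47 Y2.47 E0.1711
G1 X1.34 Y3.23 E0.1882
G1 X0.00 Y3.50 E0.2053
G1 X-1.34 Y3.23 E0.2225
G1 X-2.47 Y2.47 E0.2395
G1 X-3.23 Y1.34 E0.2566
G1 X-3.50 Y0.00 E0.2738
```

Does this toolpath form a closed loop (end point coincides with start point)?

Start point (G0): (-3.50, 0.00). End point (last G1): the path returns to the start — closed.

yes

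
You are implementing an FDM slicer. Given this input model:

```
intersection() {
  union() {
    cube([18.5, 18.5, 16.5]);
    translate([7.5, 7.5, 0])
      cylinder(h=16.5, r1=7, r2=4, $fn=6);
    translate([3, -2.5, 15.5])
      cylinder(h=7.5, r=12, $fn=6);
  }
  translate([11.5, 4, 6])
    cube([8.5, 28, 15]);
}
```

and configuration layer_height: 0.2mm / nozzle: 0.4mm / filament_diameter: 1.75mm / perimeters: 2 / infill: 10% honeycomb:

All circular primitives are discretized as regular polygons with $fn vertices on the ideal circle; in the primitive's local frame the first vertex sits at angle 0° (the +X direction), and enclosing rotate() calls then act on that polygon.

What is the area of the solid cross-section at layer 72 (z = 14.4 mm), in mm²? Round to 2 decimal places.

101.50 mm²

At z = 14.4 mm: the cube (footprint 18.5×18.5) is included at this height (area 342.25 mm²); the cone at (7.5, 7.5) contributes a regular 6-gon of circumradius 4.382 (interpolated between r1=7 and r2=4 at t=0.873) (area = (6/2)·4.382²·sin(360°/6) = 49.88 mm²); the cylinder at (3, -2.5) is not intersected at this z (z outside [15.5, 23]); Taking the union: the cone at (7.5, 7.5) lies entirely inside the 18.5×18.5 cube, so the union is just the 18.5×18.5 cube — area = 342.25 mm²; the 8.5×28 cube at (11.5, 4) contributes its full rectangle (area 238.00 mm²); Keeping only the common overlap: the 8.5×28 cube at (11.5, 4) partially overlaps the result so far; clipping to the common part keeps 101.50 mm² — area = 101.50 mm². Overall, the cross-section is a single solid region. Net area = 101.50 mm².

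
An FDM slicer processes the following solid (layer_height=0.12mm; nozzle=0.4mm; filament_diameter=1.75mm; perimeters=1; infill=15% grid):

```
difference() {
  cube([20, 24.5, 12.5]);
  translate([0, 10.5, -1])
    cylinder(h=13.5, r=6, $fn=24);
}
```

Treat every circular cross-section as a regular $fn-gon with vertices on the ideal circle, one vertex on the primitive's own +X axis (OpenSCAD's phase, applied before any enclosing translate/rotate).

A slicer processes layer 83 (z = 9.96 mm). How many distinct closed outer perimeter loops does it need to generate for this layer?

1

At z = 9.96 mm: the 20×24.5 cube contributes its full rectangle; the r=6 cylinder at (0, 10.5) gives a regular 24-gon of circumradius 6 (constant along its height); Subtracting the remaining from the first: starting from the 20×24.5 cube, the r=6 cylinder at (0, 10.5) partially overlaps it — only the 55.90 mm² overlap (of its 111.81 mm²) is removed, clipping the outline — 1 connected region. The result has 1 disconnected region.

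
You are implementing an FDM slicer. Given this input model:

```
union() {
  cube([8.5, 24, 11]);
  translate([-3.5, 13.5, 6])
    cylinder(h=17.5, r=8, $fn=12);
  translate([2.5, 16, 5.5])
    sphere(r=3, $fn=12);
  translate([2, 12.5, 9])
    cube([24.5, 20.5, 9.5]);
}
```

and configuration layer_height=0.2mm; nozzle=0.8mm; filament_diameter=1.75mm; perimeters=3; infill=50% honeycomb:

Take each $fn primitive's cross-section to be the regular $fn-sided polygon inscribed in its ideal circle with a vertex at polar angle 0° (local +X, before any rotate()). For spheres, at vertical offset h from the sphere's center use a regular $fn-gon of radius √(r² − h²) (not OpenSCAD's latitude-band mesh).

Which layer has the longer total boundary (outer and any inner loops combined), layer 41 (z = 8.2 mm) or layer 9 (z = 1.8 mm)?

layer 41 (z = 8.2 mm)

Layer 41 (z = 8.2): the cube is present — its section is the full 8.5×24 rectangle (perimeter 65.00 mm); the cylinder at (-3.5, 13.5): section is a regular 12-gon, circumradius r=8 (perimeter = 2·12·8.000·sin(180°/12) = 49.69 mm); the r=3 sphere at (2.5, 16) slices to a regular 12-gon of circumradius 1.308 (√(r²−h²) with h=2.7 from center) (perimeter = 2·12·1.308·sin(180°/12) = 8.12 mm); the cube at (2, 12.5) is absent (z outside [9, 18.5]); Taking the union: the regions partially overlap (shared area 48.41 mm²), so the edge portions inside another operand are dropped and the merged outline is re-measured after clipping — boundary = 82.97 mm. So its perimeter = 82.97 mm. Layer 9 (z = 1.8): the cube is present — its section is the full 8.5×24 rectangle (perimeter 65.00 mm); the cylinder at (-3.5, 13.5) is not intersected at this z (z outside [6, 23.5]); the sphere at (2.5, 16) does not reach this height (|z−center|=3.700 > r=3); the cube at (2, 12.5) is absent (z outside [9, 18.5]); Merging all regions: only the 8.5×24 cube is present, so the union is just that shape — boundary = 65.00 mm. So its perimeter = 65.00 mm. Layer 41 is larger (82.97 vs 65.00 mm).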